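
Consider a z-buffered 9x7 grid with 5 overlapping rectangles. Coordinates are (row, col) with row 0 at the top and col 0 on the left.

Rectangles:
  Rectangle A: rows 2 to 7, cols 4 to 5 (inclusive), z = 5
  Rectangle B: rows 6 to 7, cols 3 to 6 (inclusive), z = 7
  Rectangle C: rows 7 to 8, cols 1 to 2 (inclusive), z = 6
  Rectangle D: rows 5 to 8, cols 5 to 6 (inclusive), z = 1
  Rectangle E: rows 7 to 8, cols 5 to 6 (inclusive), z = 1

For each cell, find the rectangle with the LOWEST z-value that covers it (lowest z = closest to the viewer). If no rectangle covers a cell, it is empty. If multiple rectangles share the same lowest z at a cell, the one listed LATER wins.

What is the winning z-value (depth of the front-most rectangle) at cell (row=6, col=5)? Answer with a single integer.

Answer: 1

Derivation:
Check cell (6,5):
  A: rows 2-7 cols 4-5 z=5 -> covers; best now A (z=5)
  B: rows 6-7 cols 3-6 z=7 -> covers; best now A (z=5)
  C: rows 7-8 cols 1-2 -> outside (row miss)
  D: rows 5-8 cols 5-6 z=1 -> covers; best now D (z=1)
  E: rows 7-8 cols 5-6 -> outside (row miss)
Winner: D at z=1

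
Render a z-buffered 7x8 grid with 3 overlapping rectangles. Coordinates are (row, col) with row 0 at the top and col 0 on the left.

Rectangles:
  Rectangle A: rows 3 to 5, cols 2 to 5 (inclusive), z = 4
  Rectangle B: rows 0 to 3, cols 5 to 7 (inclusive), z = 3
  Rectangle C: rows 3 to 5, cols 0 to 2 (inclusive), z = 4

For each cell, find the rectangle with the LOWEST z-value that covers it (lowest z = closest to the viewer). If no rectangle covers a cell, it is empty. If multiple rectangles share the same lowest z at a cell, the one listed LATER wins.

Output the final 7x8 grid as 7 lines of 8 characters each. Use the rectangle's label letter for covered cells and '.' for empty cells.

.....BBB
.....BBB
.....BBB
CCCAABBB
CCCAAA..
CCCAAA..
........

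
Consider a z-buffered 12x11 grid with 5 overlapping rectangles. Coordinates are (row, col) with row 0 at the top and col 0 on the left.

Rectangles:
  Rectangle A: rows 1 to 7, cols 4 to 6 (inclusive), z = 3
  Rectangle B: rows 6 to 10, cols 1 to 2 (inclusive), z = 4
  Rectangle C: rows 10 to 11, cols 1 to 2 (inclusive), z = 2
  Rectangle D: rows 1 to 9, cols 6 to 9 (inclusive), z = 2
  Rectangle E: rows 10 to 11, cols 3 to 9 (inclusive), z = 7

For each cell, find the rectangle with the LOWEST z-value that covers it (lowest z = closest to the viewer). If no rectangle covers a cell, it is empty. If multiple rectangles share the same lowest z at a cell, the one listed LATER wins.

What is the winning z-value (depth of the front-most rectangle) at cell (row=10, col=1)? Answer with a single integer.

Answer: 2

Derivation:
Check cell (10,1):
  A: rows 1-7 cols 4-6 -> outside (row miss)
  B: rows 6-10 cols 1-2 z=4 -> covers; best now B (z=4)
  C: rows 10-11 cols 1-2 z=2 -> covers; best now C (z=2)
  D: rows 1-9 cols 6-9 -> outside (row miss)
  E: rows 10-11 cols 3-9 -> outside (col miss)
Winner: C at z=2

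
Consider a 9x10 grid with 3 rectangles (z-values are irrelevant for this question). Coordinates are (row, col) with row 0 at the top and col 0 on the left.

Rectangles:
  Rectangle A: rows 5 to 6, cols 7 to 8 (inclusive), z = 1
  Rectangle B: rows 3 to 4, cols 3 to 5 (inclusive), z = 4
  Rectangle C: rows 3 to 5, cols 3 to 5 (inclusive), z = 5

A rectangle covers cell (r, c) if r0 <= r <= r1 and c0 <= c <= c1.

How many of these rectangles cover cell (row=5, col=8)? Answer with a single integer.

Check cell (5,8):
  A: rows 5-6 cols 7-8 -> covers
  B: rows 3-4 cols 3-5 -> outside (row miss)
  C: rows 3-5 cols 3-5 -> outside (col miss)
Count covering = 1

Answer: 1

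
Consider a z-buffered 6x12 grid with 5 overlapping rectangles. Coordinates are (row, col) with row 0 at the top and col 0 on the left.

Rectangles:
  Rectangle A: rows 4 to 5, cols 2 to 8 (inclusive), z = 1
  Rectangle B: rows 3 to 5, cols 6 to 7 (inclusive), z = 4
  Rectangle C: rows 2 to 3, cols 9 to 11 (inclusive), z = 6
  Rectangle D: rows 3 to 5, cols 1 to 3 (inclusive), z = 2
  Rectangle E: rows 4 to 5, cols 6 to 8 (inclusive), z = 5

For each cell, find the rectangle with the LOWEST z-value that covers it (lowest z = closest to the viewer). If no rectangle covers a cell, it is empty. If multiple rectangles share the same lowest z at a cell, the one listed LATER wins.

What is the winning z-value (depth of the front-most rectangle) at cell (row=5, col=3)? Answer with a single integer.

Answer: 1

Derivation:
Check cell (5,3):
  A: rows 4-5 cols 2-8 z=1 -> covers; best now A (z=1)
  B: rows 3-5 cols 6-7 -> outside (col miss)
  C: rows 2-3 cols 9-11 -> outside (row miss)
  D: rows 3-5 cols 1-3 z=2 -> covers; best now A (z=1)
  E: rows 4-5 cols 6-8 -> outside (col miss)
Winner: A at z=1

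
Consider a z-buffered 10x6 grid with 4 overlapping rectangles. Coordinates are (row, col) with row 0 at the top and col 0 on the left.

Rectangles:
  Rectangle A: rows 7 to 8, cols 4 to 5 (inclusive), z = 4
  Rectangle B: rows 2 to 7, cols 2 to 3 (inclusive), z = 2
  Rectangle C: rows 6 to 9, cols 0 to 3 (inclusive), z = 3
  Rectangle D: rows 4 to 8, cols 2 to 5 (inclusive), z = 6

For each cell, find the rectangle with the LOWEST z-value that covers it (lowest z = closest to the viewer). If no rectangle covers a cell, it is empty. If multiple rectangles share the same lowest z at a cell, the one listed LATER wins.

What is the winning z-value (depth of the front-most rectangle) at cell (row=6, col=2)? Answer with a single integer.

Answer: 2

Derivation:
Check cell (6,2):
  A: rows 7-8 cols 4-5 -> outside (row miss)
  B: rows 2-7 cols 2-3 z=2 -> covers; best now B (z=2)
  C: rows 6-9 cols 0-3 z=3 -> covers; best now B (z=2)
  D: rows 4-8 cols 2-5 z=6 -> covers; best now B (z=2)
Winner: B at z=2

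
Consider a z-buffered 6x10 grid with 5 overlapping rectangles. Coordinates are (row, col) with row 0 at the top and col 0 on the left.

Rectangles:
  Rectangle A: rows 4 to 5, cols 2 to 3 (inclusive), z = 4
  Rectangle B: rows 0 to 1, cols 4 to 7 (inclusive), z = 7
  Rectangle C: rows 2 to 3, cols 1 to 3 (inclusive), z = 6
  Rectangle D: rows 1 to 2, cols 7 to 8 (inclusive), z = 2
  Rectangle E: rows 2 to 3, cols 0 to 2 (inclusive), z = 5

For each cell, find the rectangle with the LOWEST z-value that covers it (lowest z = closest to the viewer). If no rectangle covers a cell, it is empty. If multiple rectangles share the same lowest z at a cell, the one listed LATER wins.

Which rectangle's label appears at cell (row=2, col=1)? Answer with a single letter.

Check cell (2,1):
  A: rows 4-5 cols 2-3 -> outside (row miss)
  B: rows 0-1 cols 4-7 -> outside (row miss)
  C: rows 2-3 cols 1-3 z=6 -> covers; best now C (z=6)
  D: rows 1-2 cols 7-8 -> outside (col miss)
  E: rows 2-3 cols 0-2 z=5 -> covers; best now E (z=5)
Winner: E at z=5

Answer: E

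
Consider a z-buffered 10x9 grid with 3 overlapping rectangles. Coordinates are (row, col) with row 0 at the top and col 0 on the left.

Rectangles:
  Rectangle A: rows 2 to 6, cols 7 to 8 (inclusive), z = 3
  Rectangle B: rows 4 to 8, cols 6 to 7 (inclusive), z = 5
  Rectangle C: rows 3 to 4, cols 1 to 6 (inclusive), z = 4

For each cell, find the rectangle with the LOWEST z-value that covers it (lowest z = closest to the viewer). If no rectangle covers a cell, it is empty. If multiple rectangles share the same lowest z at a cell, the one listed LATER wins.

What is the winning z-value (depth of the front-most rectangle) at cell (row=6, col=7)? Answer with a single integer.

Check cell (6,7):
  A: rows 2-6 cols 7-8 z=3 -> covers; best now A (z=3)
  B: rows 4-8 cols 6-7 z=5 -> covers; best now A (z=3)
  C: rows 3-4 cols 1-6 -> outside (row miss)
Winner: A at z=3

Answer: 3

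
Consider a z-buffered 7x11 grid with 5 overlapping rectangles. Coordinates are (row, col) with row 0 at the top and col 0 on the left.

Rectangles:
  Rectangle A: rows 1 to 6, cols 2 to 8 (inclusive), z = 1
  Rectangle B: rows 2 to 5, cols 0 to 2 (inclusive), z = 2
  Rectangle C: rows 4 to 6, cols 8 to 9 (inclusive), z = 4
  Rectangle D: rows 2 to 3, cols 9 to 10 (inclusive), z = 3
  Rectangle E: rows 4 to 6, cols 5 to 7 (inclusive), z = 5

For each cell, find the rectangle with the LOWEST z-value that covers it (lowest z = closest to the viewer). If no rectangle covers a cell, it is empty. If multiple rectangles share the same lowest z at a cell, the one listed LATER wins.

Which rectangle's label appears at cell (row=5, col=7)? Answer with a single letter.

Check cell (5,7):
  A: rows 1-6 cols 2-8 z=1 -> covers; best now A (z=1)
  B: rows 2-5 cols 0-2 -> outside (col miss)
  C: rows 4-6 cols 8-9 -> outside (col miss)
  D: rows 2-3 cols 9-10 -> outside (row miss)
  E: rows 4-6 cols 5-7 z=5 -> covers; best now A (z=1)
Winner: A at z=1

Answer: A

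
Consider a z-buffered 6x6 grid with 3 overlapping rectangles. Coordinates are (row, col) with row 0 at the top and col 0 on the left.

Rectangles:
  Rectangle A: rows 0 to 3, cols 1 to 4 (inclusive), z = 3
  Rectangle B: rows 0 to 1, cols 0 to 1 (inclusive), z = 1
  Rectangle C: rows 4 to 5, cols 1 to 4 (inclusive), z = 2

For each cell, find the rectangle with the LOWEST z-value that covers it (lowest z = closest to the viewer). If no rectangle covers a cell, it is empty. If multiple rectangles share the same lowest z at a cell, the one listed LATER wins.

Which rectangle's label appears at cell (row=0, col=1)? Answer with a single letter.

Check cell (0,1):
  A: rows 0-3 cols 1-4 z=3 -> covers; best now A (z=3)
  B: rows 0-1 cols 0-1 z=1 -> covers; best now B (z=1)
  C: rows 4-5 cols 1-4 -> outside (row miss)
Winner: B at z=1

Answer: B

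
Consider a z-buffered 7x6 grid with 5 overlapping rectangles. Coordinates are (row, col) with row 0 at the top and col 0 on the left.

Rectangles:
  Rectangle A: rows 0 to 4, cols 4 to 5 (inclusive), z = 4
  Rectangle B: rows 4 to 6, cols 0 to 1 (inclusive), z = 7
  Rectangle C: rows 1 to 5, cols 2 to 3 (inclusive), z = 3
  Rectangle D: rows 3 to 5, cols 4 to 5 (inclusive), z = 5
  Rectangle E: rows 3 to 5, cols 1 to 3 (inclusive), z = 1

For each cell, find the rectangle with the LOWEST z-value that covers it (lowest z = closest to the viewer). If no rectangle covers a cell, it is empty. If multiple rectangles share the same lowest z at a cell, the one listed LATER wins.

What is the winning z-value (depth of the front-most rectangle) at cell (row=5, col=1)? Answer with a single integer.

Answer: 1

Derivation:
Check cell (5,1):
  A: rows 0-4 cols 4-5 -> outside (row miss)
  B: rows 4-6 cols 0-1 z=7 -> covers; best now B (z=7)
  C: rows 1-5 cols 2-3 -> outside (col miss)
  D: rows 3-5 cols 4-5 -> outside (col miss)
  E: rows 3-5 cols 1-3 z=1 -> covers; best now E (z=1)
Winner: E at z=1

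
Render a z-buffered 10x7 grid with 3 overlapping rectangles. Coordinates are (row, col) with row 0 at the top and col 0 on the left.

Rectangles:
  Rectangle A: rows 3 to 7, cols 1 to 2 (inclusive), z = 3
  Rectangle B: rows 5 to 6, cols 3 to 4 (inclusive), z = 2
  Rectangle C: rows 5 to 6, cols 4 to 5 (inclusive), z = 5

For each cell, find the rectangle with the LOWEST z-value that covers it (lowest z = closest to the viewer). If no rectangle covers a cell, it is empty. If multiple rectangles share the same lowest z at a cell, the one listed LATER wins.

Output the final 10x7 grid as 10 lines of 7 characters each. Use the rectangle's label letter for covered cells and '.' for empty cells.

.......
.......
.......
.AA....
.AA....
.AABBC.
.AABBC.
.AA....
.......
.......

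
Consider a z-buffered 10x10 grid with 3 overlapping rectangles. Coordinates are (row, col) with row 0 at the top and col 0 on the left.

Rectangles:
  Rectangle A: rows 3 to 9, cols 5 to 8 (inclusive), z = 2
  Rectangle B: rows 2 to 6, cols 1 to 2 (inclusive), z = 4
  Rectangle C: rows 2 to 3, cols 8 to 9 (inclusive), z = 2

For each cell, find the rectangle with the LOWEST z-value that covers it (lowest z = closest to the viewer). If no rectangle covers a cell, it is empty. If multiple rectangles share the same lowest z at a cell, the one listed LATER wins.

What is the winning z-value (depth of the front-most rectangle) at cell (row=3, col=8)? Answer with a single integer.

Answer: 2

Derivation:
Check cell (3,8):
  A: rows 3-9 cols 5-8 z=2 -> covers; best now A (z=2)
  B: rows 2-6 cols 1-2 -> outside (col miss)
  C: rows 2-3 cols 8-9 z=2 -> covers; best now C (z=2)
Winner: C at z=2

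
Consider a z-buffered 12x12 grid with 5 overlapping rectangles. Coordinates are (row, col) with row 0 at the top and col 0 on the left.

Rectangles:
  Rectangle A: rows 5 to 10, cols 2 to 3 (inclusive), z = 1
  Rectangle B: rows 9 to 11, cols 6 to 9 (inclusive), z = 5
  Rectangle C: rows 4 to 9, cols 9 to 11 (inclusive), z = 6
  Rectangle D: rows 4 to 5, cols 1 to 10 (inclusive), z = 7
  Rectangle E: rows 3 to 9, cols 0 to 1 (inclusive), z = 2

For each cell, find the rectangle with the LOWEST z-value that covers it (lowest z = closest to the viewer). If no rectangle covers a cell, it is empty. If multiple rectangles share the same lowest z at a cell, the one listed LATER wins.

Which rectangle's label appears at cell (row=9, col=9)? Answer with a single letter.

Answer: B

Derivation:
Check cell (9,9):
  A: rows 5-10 cols 2-3 -> outside (col miss)
  B: rows 9-11 cols 6-9 z=5 -> covers; best now B (z=5)
  C: rows 4-9 cols 9-11 z=6 -> covers; best now B (z=5)
  D: rows 4-5 cols 1-10 -> outside (row miss)
  E: rows 3-9 cols 0-1 -> outside (col miss)
Winner: B at z=5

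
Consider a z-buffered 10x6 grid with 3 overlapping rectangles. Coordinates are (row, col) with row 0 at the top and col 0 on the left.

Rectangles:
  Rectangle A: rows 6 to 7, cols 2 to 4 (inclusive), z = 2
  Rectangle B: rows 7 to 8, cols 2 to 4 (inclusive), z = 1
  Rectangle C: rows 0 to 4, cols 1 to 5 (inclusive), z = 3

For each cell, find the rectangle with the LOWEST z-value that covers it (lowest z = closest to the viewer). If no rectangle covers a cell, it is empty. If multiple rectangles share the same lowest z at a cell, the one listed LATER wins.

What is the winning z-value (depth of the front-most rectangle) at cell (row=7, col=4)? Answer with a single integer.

Answer: 1

Derivation:
Check cell (7,4):
  A: rows 6-7 cols 2-4 z=2 -> covers; best now A (z=2)
  B: rows 7-8 cols 2-4 z=1 -> covers; best now B (z=1)
  C: rows 0-4 cols 1-5 -> outside (row miss)
Winner: B at z=1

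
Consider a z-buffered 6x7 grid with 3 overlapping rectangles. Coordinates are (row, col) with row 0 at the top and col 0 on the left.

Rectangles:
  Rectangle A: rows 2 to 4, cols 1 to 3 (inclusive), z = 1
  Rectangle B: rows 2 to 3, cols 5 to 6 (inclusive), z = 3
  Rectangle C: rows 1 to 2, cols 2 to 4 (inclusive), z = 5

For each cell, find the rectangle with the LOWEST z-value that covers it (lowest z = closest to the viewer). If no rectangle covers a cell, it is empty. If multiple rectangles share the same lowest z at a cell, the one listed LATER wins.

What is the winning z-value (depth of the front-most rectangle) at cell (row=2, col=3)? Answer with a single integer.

Answer: 1

Derivation:
Check cell (2,3):
  A: rows 2-4 cols 1-3 z=1 -> covers; best now A (z=1)
  B: rows 2-3 cols 5-6 -> outside (col miss)
  C: rows 1-2 cols 2-4 z=5 -> covers; best now A (z=1)
Winner: A at z=1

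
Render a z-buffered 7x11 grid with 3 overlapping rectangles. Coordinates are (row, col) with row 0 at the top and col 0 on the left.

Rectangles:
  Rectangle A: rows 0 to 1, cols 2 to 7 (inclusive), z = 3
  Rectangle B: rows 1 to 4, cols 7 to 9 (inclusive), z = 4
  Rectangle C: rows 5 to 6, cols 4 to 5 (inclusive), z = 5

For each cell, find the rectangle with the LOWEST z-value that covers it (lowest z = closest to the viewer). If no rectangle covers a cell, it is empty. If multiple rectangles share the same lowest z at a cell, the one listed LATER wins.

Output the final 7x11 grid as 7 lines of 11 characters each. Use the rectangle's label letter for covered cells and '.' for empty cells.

..AAAAAA...
..AAAAAABB.
.......BBB.
.......BBB.
.......BBB.
....CC.....
....CC.....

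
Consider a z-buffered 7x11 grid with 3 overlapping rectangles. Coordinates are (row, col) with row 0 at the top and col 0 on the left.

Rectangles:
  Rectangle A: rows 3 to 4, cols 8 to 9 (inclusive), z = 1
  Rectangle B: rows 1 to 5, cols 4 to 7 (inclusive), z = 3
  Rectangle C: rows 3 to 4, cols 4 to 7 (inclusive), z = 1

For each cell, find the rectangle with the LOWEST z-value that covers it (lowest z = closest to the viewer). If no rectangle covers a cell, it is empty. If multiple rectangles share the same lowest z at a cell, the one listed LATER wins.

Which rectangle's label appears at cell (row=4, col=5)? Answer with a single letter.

Check cell (4,5):
  A: rows 3-4 cols 8-9 -> outside (col miss)
  B: rows 1-5 cols 4-7 z=3 -> covers; best now B (z=3)
  C: rows 3-4 cols 4-7 z=1 -> covers; best now C (z=1)
Winner: C at z=1

Answer: C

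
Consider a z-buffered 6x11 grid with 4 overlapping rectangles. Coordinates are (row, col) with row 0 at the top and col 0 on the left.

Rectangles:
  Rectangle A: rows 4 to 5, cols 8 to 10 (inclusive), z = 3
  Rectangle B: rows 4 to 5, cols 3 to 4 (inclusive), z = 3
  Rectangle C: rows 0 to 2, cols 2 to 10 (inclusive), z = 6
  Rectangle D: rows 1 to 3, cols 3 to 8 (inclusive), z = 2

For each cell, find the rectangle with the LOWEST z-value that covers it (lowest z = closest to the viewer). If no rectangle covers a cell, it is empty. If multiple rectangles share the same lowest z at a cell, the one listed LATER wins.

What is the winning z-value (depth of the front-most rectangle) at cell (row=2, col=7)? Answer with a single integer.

Answer: 2

Derivation:
Check cell (2,7):
  A: rows 4-5 cols 8-10 -> outside (row miss)
  B: rows 4-5 cols 3-4 -> outside (row miss)
  C: rows 0-2 cols 2-10 z=6 -> covers; best now C (z=6)
  D: rows 1-3 cols 3-8 z=2 -> covers; best now D (z=2)
Winner: D at z=2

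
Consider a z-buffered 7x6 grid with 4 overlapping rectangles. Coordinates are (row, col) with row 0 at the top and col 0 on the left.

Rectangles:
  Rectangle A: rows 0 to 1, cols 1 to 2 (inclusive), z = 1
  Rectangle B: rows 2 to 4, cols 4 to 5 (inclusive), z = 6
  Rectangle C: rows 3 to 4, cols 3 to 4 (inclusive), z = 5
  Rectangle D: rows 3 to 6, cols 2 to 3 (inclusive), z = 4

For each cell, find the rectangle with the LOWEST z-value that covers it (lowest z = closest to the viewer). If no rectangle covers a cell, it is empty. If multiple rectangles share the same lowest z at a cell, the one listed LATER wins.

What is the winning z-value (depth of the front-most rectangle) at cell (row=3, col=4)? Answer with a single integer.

Answer: 5

Derivation:
Check cell (3,4):
  A: rows 0-1 cols 1-2 -> outside (row miss)
  B: rows 2-4 cols 4-5 z=6 -> covers; best now B (z=6)
  C: rows 3-4 cols 3-4 z=5 -> covers; best now C (z=5)
  D: rows 3-6 cols 2-3 -> outside (col miss)
Winner: C at z=5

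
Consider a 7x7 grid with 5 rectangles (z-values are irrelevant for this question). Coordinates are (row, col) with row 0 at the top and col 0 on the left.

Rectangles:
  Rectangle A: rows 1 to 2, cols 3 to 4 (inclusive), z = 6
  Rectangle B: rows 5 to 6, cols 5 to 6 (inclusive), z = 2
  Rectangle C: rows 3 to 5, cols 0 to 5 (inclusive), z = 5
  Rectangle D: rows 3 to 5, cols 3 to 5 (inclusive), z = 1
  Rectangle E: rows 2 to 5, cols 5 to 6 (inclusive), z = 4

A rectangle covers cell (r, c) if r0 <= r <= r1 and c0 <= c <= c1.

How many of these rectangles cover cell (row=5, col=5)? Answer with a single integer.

Answer: 4

Derivation:
Check cell (5,5):
  A: rows 1-2 cols 3-4 -> outside (row miss)
  B: rows 5-6 cols 5-6 -> covers
  C: rows 3-5 cols 0-5 -> covers
  D: rows 3-5 cols 3-5 -> covers
  E: rows 2-5 cols 5-6 -> covers
Count covering = 4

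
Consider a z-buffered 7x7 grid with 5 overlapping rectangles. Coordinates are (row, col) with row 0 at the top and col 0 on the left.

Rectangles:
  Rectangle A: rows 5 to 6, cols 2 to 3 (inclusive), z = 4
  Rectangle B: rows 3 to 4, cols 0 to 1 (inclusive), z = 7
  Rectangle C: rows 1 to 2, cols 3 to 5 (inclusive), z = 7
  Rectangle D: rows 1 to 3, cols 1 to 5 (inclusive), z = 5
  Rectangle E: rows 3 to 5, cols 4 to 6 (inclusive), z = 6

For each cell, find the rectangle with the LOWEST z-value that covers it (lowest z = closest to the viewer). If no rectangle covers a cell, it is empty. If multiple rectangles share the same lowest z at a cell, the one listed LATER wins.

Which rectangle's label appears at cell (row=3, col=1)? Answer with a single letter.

Answer: D

Derivation:
Check cell (3,1):
  A: rows 5-6 cols 2-3 -> outside (row miss)
  B: rows 3-4 cols 0-1 z=7 -> covers; best now B (z=7)
  C: rows 1-2 cols 3-5 -> outside (row miss)
  D: rows 1-3 cols 1-5 z=5 -> covers; best now D (z=5)
  E: rows 3-5 cols 4-6 -> outside (col miss)
Winner: D at z=5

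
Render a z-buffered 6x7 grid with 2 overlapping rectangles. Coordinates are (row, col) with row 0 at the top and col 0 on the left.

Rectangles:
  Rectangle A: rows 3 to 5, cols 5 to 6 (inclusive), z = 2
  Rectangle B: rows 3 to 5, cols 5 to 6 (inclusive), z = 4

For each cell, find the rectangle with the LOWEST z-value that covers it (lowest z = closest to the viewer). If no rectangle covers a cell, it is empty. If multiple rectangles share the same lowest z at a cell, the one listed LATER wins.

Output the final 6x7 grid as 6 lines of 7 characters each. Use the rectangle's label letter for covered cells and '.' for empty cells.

.......
.......
.......
.....AA
.....AA
.....AA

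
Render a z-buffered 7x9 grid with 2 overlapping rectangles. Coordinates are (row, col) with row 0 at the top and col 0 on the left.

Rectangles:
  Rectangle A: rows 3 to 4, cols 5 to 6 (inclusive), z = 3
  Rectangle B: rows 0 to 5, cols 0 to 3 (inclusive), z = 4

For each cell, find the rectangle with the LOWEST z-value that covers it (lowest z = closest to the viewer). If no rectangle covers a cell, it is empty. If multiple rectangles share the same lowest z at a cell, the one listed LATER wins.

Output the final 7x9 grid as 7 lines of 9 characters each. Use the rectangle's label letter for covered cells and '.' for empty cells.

BBBB.....
BBBB.....
BBBB.....
BBBB.AA..
BBBB.AA..
BBBB.....
.........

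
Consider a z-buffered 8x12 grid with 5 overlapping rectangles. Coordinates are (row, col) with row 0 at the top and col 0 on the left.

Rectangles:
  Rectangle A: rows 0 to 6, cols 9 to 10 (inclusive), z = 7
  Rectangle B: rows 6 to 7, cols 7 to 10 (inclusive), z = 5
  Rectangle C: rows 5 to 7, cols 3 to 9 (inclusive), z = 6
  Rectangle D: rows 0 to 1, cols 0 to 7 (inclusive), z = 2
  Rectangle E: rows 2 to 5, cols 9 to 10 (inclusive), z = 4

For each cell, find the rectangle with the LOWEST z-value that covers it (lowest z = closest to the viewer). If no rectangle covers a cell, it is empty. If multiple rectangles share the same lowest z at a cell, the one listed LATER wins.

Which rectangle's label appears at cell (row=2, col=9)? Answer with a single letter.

Check cell (2,9):
  A: rows 0-6 cols 9-10 z=7 -> covers; best now A (z=7)
  B: rows 6-7 cols 7-10 -> outside (row miss)
  C: rows 5-7 cols 3-9 -> outside (row miss)
  D: rows 0-1 cols 0-7 -> outside (row miss)
  E: rows 2-5 cols 9-10 z=4 -> covers; best now E (z=4)
Winner: E at z=4

Answer: E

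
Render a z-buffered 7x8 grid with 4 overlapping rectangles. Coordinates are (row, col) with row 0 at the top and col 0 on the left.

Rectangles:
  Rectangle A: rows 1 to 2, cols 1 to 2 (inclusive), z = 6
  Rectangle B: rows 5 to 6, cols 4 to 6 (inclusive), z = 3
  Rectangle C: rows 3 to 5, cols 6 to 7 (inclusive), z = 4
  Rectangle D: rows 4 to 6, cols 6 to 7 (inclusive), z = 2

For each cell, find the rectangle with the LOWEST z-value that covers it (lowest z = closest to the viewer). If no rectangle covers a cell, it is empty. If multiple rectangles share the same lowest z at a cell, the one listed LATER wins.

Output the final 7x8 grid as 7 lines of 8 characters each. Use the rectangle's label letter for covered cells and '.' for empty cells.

........
.AA.....
.AA.....
......CC
......DD
....BBDD
....BBDD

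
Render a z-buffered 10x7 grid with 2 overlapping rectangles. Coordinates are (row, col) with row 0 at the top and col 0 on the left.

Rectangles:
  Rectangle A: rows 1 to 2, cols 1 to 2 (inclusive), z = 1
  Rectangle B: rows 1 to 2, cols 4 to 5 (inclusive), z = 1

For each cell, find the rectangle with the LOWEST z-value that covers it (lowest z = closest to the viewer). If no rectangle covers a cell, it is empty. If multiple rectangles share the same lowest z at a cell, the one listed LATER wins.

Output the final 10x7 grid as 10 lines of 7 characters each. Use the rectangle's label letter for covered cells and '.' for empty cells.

.......
.AA.BB.
.AA.BB.
.......
.......
.......
.......
.......
.......
.......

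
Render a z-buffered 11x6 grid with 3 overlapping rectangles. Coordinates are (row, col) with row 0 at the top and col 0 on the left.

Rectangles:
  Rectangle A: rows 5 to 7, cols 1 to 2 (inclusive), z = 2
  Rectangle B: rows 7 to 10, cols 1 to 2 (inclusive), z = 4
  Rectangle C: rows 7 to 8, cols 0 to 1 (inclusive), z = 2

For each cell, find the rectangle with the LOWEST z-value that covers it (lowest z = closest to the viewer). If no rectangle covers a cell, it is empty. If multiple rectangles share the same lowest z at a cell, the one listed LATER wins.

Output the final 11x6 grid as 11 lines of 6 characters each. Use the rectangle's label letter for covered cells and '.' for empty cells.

......
......
......
......
......
.AA...
.AA...
CCA...
CCB...
.BB...
.BB...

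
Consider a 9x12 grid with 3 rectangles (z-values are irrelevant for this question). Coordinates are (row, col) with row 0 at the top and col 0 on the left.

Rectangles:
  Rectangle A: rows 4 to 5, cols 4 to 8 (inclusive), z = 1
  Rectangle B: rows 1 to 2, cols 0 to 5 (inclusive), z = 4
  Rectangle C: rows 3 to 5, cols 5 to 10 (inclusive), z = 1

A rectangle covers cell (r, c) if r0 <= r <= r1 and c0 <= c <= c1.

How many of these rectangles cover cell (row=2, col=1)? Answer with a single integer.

Check cell (2,1):
  A: rows 4-5 cols 4-8 -> outside (row miss)
  B: rows 1-2 cols 0-5 -> covers
  C: rows 3-5 cols 5-10 -> outside (row miss)
Count covering = 1

Answer: 1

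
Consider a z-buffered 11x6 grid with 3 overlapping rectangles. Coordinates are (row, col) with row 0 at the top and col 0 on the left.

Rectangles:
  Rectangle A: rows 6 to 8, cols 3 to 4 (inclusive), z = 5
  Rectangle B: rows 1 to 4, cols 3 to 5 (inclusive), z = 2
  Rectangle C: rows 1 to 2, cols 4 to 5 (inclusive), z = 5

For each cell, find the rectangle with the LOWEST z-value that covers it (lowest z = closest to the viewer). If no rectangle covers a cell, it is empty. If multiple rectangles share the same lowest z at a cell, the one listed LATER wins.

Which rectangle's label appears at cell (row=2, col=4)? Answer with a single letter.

Check cell (2,4):
  A: rows 6-8 cols 3-4 -> outside (row miss)
  B: rows 1-4 cols 3-5 z=2 -> covers; best now B (z=2)
  C: rows 1-2 cols 4-5 z=5 -> covers; best now B (z=2)
Winner: B at z=2

Answer: B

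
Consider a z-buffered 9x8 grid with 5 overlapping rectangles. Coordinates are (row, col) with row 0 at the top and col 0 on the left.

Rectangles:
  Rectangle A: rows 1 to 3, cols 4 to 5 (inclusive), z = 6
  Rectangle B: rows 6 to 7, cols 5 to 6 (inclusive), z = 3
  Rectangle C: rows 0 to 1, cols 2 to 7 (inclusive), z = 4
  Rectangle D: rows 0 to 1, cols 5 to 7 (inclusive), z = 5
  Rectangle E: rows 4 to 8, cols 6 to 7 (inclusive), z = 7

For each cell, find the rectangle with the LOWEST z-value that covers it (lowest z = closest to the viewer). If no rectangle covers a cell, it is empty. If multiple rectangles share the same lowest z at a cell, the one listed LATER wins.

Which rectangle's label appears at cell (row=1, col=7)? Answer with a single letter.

Check cell (1,7):
  A: rows 1-3 cols 4-5 -> outside (col miss)
  B: rows 6-7 cols 5-6 -> outside (row miss)
  C: rows 0-1 cols 2-7 z=4 -> covers; best now C (z=4)
  D: rows 0-1 cols 5-7 z=5 -> covers; best now C (z=4)
  E: rows 4-8 cols 6-7 -> outside (row miss)
Winner: C at z=4

Answer: C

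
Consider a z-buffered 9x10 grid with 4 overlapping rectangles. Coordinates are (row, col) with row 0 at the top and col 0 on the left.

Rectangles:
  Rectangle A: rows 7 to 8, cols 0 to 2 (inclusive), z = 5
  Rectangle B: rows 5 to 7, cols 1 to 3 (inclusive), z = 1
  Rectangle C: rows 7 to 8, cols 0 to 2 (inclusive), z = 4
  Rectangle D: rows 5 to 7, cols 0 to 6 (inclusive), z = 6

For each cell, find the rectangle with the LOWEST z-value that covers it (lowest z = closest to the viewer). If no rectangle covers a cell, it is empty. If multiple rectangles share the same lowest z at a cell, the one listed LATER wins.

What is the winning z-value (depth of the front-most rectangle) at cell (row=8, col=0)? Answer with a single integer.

Check cell (8,0):
  A: rows 7-8 cols 0-2 z=5 -> covers; best now A (z=5)
  B: rows 5-7 cols 1-3 -> outside (row miss)
  C: rows 7-8 cols 0-2 z=4 -> covers; best now C (z=4)
  D: rows 5-7 cols 0-6 -> outside (row miss)
Winner: C at z=4

Answer: 4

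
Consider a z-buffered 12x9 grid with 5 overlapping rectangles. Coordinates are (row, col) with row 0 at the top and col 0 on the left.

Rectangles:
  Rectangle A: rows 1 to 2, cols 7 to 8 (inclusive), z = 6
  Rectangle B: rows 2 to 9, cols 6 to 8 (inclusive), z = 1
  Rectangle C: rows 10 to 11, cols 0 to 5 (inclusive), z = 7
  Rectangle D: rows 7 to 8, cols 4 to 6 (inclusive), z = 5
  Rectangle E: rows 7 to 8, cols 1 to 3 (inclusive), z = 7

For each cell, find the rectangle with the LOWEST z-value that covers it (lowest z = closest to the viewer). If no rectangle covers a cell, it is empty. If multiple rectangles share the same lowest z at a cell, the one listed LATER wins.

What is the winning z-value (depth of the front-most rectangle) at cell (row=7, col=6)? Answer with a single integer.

Answer: 1

Derivation:
Check cell (7,6):
  A: rows 1-2 cols 7-8 -> outside (row miss)
  B: rows 2-9 cols 6-8 z=1 -> covers; best now B (z=1)
  C: rows 10-11 cols 0-5 -> outside (row miss)
  D: rows 7-8 cols 4-6 z=5 -> covers; best now B (z=1)
  E: rows 7-8 cols 1-3 -> outside (col miss)
Winner: B at z=1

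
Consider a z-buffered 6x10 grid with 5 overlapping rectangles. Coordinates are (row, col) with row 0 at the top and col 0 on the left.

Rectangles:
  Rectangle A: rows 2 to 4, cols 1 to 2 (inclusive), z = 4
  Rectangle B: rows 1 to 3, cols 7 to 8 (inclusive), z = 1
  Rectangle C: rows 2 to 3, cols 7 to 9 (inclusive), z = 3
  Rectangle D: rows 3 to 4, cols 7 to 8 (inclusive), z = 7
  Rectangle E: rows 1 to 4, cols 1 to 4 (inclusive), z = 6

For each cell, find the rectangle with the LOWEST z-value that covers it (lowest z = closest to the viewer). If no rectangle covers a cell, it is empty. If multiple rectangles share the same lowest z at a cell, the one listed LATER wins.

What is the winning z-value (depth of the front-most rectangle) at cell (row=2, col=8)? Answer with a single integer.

Answer: 1

Derivation:
Check cell (2,8):
  A: rows 2-4 cols 1-2 -> outside (col miss)
  B: rows 1-3 cols 7-8 z=1 -> covers; best now B (z=1)
  C: rows 2-3 cols 7-9 z=3 -> covers; best now B (z=1)
  D: rows 3-4 cols 7-8 -> outside (row miss)
  E: rows 1-4 cols 1-4 -> outside (col miss)
Winner: B at z=1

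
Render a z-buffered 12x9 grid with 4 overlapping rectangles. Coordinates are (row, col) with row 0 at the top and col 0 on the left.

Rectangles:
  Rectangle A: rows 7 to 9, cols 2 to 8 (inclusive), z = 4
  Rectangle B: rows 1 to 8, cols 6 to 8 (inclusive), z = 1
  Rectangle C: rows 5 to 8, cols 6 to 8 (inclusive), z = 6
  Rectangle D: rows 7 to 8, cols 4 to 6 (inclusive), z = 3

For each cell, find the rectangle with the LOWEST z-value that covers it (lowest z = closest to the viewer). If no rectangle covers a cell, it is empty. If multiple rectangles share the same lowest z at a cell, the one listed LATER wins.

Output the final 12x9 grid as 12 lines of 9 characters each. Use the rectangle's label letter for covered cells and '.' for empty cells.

.........
......BBB
......BBB
......BBB
......BBB
......BBB
......BBB
..AADDBBB
..AADDBBB
..AAAAAAA
.........
.........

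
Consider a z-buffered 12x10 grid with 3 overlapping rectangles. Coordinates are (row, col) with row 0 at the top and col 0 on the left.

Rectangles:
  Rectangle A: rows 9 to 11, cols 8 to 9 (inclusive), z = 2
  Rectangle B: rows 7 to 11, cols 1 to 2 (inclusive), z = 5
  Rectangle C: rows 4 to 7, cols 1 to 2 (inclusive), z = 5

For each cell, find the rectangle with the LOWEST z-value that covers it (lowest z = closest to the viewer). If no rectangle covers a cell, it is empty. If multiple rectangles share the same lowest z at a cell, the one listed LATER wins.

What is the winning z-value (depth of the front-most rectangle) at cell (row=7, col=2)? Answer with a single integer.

Check cell (7,2):
  A: rows 9-11 cols 8-9 -> outside (row miss)
  B: rows 7-11 cols 1-2 z=5 -> covers; best now B (z=5)
  C: rows 4-7 cols 1-2 z=5 -> covers; best now C (z=5)
Winner: C at z=5

Answer: 5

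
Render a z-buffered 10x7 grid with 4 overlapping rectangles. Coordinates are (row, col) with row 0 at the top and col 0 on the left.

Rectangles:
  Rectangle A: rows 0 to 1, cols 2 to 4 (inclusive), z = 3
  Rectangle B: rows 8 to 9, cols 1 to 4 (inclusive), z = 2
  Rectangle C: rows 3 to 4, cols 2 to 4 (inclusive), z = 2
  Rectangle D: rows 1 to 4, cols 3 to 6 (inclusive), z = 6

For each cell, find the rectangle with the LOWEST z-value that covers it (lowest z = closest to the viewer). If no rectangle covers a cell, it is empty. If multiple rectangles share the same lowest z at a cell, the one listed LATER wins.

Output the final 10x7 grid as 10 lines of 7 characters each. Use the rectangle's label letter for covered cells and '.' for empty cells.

..AAA..
..AAADD
...DDDD
..CCCDD
..CCCDD
.......
.......
.......
.BBBB..
.BBBB..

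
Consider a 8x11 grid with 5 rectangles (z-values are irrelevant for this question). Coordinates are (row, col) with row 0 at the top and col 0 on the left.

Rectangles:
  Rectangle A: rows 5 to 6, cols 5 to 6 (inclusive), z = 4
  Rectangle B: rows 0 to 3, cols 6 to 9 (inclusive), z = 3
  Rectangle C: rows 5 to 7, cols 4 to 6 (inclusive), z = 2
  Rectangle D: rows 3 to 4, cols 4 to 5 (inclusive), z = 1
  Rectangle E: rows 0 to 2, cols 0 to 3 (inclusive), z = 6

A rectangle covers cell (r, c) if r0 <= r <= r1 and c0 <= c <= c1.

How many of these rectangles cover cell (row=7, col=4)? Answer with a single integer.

Check cell (7,4):
  A: rows 5-6 cols 5-6 -> outside (row miss)
  B: rows 0-3 cols 6-9 -> outside (row miss)
  C: rows 5-7 cols 4-6 -> covers
  D: rows 3-4 cols 4-5 -> outside (row miss)
  E: rows 0-2 cols 0-3 -> outside (row miss)
Count covering = 1

Answer: 1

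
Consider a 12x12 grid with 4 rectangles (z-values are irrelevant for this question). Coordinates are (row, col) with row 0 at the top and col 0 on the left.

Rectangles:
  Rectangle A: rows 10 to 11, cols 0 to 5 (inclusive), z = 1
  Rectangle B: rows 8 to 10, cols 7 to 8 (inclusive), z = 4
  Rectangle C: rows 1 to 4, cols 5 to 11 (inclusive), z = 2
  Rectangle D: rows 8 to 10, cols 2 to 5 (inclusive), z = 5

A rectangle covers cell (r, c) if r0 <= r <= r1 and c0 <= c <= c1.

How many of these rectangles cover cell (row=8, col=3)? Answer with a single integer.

Answer: 1

Derivation:
Check cell (8,3):
  A: rows 10-11 cols 0-5 -> outside (row miss)
  B: rows 8-10 cols 7-8 -> outside (col miss)
  C: rows 1-4 cols 5-11 -> outside (row miss)
  D: rows 8-10 cols 2-5 -> covers
Count covering = 1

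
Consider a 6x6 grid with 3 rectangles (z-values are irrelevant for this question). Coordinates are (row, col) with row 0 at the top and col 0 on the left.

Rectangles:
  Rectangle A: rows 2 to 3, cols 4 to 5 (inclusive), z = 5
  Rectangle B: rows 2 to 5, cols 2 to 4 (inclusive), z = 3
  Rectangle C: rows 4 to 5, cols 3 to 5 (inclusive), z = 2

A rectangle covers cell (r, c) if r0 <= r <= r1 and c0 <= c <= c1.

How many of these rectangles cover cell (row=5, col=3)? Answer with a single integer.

Check cell (5,3):
  A: rows 2-3 cols 4-5 -> outside (row miss)
  B: rows 2-5 cols 2-4 -> covers
  C: rows 4-5 cols 3-5 -> covers
Count covering = 2

Answer: 2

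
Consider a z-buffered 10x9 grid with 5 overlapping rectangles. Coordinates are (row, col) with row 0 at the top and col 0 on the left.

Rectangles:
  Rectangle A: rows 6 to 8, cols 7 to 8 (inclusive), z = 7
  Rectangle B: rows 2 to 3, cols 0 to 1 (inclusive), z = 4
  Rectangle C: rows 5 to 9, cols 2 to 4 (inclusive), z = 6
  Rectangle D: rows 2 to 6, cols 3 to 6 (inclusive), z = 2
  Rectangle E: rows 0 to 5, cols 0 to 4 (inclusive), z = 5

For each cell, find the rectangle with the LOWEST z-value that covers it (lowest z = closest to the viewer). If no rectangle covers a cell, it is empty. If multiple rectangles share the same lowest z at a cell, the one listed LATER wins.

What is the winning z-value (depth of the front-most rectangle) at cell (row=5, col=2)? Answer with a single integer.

Check cell (5,2):
  A: rows 6-8 cols 7-8 -> outside (row miss)
  B: rows 2-3 cols 0-1 -> outside (row miss)
  C: rows 5-9 cols 2-4 z=6 -> covers; best now C (z=6)
  D: rows 2-6 cols 3-6 -> outside (col miss)
  E: rows 0-5 cols 0-4 z=5 -> covers; best now E (z=5)
Winner: E at z=5

Answer: 5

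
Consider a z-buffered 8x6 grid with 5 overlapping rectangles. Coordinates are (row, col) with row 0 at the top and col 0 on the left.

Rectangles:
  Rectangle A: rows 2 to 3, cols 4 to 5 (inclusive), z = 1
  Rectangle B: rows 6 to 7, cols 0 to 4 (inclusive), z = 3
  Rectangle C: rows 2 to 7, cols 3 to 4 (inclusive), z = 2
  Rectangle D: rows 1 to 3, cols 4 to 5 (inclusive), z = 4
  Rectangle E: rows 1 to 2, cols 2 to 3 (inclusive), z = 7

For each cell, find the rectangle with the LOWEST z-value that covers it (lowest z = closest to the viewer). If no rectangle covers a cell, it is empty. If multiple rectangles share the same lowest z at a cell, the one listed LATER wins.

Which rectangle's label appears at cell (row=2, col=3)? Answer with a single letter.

Check cell (2,3):
  A: rows 2-3 cols 4-5 -> outside (col miss)
  B: rows 6-7 cols 0-4 -> outside (row miss)
  C: rows 2-7 cols 3-4 z=2 -> covers; best now C (z=2)
  D: rows 1-3 cols 4-5 -> outside (col miss)
  E: rows 1-2 cols 2-3 z=7 -> covers; best now C (z=2)
Winner: C at z=2

Answer: C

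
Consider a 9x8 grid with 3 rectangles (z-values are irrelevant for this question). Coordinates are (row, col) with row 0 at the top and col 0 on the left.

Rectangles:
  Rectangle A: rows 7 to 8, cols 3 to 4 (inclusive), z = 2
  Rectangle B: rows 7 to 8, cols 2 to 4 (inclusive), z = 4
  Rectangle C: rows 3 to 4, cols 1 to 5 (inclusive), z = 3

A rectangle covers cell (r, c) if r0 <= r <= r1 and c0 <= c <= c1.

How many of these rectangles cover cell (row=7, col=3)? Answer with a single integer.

Answer: 2

Derivation:
Check cell (7,3):
  A: rows 7-8 cols 3-4 -> covers
  B: rows 7-8 cols 2-4 -> covers
  C: rows 3-4 cols 1-5 -> outside (row miss)
Count covering = 2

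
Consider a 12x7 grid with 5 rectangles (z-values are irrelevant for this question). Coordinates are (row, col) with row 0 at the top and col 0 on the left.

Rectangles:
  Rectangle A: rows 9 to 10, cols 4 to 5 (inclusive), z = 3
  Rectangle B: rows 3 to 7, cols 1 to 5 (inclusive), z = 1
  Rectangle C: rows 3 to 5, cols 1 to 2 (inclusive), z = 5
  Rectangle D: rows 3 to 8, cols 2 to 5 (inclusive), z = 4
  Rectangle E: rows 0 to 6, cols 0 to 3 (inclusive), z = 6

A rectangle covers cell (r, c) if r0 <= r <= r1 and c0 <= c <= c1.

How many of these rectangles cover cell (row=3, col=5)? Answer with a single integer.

Check cell (3,5):
  A: rows 9-10 cols 4-5 -> outside (row miss)
  B: rows 3-7 cols 1-5 -> covers
  C: rows 3-5 cols 1-2 -> outside (col miss)
  D: rows 3-8 cols 2-5 -> covers
  E: rows 0-6 cols 0-3 -> outside (col miss)
Count covering = 2

Answer: 2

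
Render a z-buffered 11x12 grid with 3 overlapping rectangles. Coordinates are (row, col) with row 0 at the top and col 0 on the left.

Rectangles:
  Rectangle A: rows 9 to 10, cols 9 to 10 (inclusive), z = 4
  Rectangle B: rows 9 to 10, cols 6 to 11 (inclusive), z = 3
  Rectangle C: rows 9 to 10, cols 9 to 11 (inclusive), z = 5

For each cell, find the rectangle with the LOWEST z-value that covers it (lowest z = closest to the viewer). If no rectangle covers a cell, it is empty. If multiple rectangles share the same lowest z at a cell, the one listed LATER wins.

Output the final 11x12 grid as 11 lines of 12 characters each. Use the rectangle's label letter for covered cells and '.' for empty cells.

............
............
............
............
............
............
............
............
............
......BBBBBB
......BBBBBB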